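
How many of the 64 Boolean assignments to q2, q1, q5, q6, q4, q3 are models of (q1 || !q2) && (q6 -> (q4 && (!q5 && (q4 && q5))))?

24

Initial set: {T ((q1 || !q2) && (q6 -> (q4 && (!q5 && (q4 && q5)))))}.
T ((q1 || !q2) && (q6 -> (q4 && (!q5 && (q4 && q5))))): α-rule — add T (q1 || !q2), T (q6 -> (q4 && (!q5 && (q4 && q5)))).
T (q1 || !q2): β-rule — branch into T q1  //  T !q2.
  branch 1 (add T q1):
    T (q6 -> (q4 && (!q5 && (q4 && q5)))): β-rule — branch into F q6  //  T (q4 && (!q5 && (q4 && q5))).
      branch 1.1 (add F q6):
        ○ open, literals {q1=T, q6=F}.
      branch 1.2 (add T (q4 && (!q5 && (q4 && q5)))):
        T (q4 && (!q5 && (q4 && q5))): α-rule — add T q4, T (!q5 && (q4 && q5)).
        T (!q5 && (q4 && q5)): α-rule — add T !q5, T (q4 && q5).
        T (q4 && q5): α-rule — add T q4, T q5.
        × closes — contains both q5 and !q5.
  branch 2 (add T !q2):
    T (q6 -> (q4 && (!q5 && (q4 && q5)))): β-rule — branch into F q6  //  T (q4 && (!q5 && (q4 && q5))).
      branch 2.1 (add F q6):
        ○ open, literals {q2=F, q6=F}.
      branch 2.2 (add T (q4 && (!q5 && (q4 && q5)))):
        T (q4 && (!q5 && (q4 && q5))): α-rule — add T q4, T (!q5 && (q4 && q5)).
        T (!q5 && (q4 && q5)): α-rule — add T !q5, T (q4 && q5).
        T (q4 && q5): α-rule — add T q4, T q5.
        × closes — contains both q5 and !q5.
2 branches closed, 2 open.
Each open branch fixes some atoms; the unmentioned ones are free. Counting distinct full assignments: branch {q1=T, q6=F} (q2, q5, q4, q3) contributes 16 new; branch {q2=F, q6=F} (q1, q5, q4, q3) contributes 8 new. Total: 24.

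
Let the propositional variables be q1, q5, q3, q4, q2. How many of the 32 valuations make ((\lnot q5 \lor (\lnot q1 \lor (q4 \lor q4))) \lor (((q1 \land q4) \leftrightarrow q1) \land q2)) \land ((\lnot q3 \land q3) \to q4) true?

28

Initial set: {(((\lnot q5 \lor (\lnot q1 \lor (q4 \lor q4))) \lor (((q1 \land q4) \leftrightarrow q1) \land q2)) \land ((\lnot q3 \land q3) \to q4))}.
(((\lnot q5 \lor (\lnot q1 \lor (q4 \lor q4))) \lor (((q1 \land q4) \leftrightarrow q1) \land q2)) \land ((\lnot q3 \land q3) \to q4)): α-rule — add ((\lnot q5 \lor (\lnot q1 \lor (q4 \lor q4))) \lor (((q1 \land q4) \leftrightarrow q1) \land q2)), ((\lnot q3 \land q3) \to q4).
((\lnot q5 \lor (\lnot q1 \lor (q4 \lor q4))) \lor (((q1 \land q4) \leftrightarrow q1) \land q2)): β-rule — branch into (\lnot q5 \lor (\lnot q1 \lor (q4 \lor q4)))  //  (((q1 \land q4) \leftrightarrow q1) \land q2).
  branch 1 (add (\lnot q5 \lor (\lnot q1 \lor (q4 \lor q4)))):
    ((\lnot q3 \land q3) \to q4): β-rule — branch into \lnot (\lnot q3 \land q3)  //  q4.
      branch 1.1 (add \lnot (\lnot q3 \land q3)):
        (\lnot q5 \lor (\lnot q1 \lor (q4 \lor q4))): β-rule — branch into \lnot q5  //  (\lnot q1 \lor (q4 \lor q4)).
          branch 1.1.1 (add \lnot q5):
            \lnot (\lnot q3 \land q3): β-rule — branch into \lnot \lnot q3  //  \lnot q3.
              branch 1.1.1.1 (add \lnot \lnot q3):
                ○ open, literals {q3=T, q5=F}.
              branch 1.1.1.2 (add \lnot q3):
                ○ open, literals {q3=F, q5=F}.
          branch 1.1.2 (add (\lnot q1 \lor (q4 \lor q4))):
            \lnot (\lnot q3 \land q3): β-rule — branch into \lnot \lnot q3  //  \lnot q3.
              branch 1.1.2.1 (add \lnot \lnot q3):
                (\lnot q1 \lor (q4 \lor q4)): β-rule — branch into \lnot q1  //  (q4 \lor q4).
                  branch 1.1.2.1.1 (add \lnot q1):
                    ○ open, literals {q1=F, q3=T}.
                  branch 1.1.2.1.2 (add (q4 \lor q4)):
                    (q4 \lor q4): β-rule — branch into q4  //  q4.
                      branch 1.1.2.1.2.1 (add q4):
                        ○ open, literals {q3=T, q4=T}.
                      branch 1.1.2.1.2.2 (add q4):
                        ○ open, literals {q3=T, q4=T}.
              branch 1.1.2.2 (add \lnot q3):
                (\lnot q1 \lor (q4 \lor q4)): β-rule — branch into \lnot q1  //  (q4 \lor q4).
                  branch 1.1.2.2.1 (add \lnot q1):
                    ○ open, literals {q1=F, q3=F}.
                  branch 1.1.2.2.2 (add (q4 \lor q4)):
                    (q4 \lor q4): β-rule — branch into q4  //  q4.
                      branch 1.1.2.2.2.1 (add q4):
                        ○ open, literals {q3=F, q4=T}.
                      branch 1.1.2.2.2.2 (add q4):
                        ○ open, literals {q3=F, q4=T}.
      branch 1.2 (add q4):
        (\lnot q5 \lor (\lnot q1 \lor (q4 \lor q4))): β-rule — branch into \lnot q5  //  (\lnot q1 \lor (q4 \lor q4)).
          branch 1.2.1 (add \lnot q5):
            ○ open, literals {q4=T, q5=F}.
          branch 1.2.2 (add (\lnot q1 \lor (q4 \lor q4))):
            (\lnot q1 \lor (q4 \lor q4)): β-rule — branch into \lnot q1  //  (q4 \lor q4).
              branch 1.2.2.1 (add \lnot q1):
                ○ open, literals {q1=F, q4=T}.
              branch 1.2.2.2 (add (q4 \lor q4)):
                (q4 \lor q4): β-rule — branch into q4  //  q4.
                  branch 1.2.2.2.1 (add q4):
                    ○ open, literals {q4=T}.
                  branch 1.2.2.2.2 (add q4):
                    ○ open, literals {q4=T}.
  branch 2 (add (((q1 \land q4) \leftrightarrow q1) \land q2)):
    (((q1 \land q4) \leftrightarrow q1) \land q2): α-rule — add ((q1 \land q4) \leftrightarrow q1), q2.
    ((\lnot q3 \land q3) \to q4): β-rule — branch into \lnot (\lnot q3 \land q3)  //  q4.
      branch 2.1 (add \lnot (\lnot q3 \land q3)):
        ((q1 \land q4) \leftrightarrow q1): β-rule — branch into (q1 \land q4), q1  //  \lnot (q1 \land q4), \lnot q1.
          branch 2.1.1 (add (q1 \land q4), q1):
            (q1 \land q4): α-rule — add q1, q4.
            \lnot (\lnot q3 \land q3): β-rule — branch into \lnot \lnot q3  //  \lnot q3.
              branch 2.1.1.1 (add \lnot \lnot q3):
                ○ open, literals {q1=T, q2=T, q3=T, q4=T}.
              branch 2.1.1.2 (add \lnot q3):
                ○ open, literals {q1=T, q2=T, q3=F, q4=T}.
          branch 2.1.2 (add \lnot (q1 \land q4), \lnot q1):
            \lnot (\lnot q3 \land q3): β-rule — branch into \lnot \lnot q3  //  \lnot q3.
              branch 2.1.2.1 (add \lnot \lnot q3):
                \lnot (q1 \land q4): β-rule — branch into \lnot q1  //  \lnot q4.
                  branch 2.1.2.1.1 (add \lnot q1):
                    ○ open, literals {q1=F, q2=T, q3=T}.
                  branch 2.1.2.1.2 (add \lnot q4):
                    ○ open, literals {q1=F, q2=T, q3=T, q4=F}.
              branch 2.1.2.2 (add \lnot q3):
                \lnot (q1 \land q4): β-rule — branch into \lnot q1  //  \lnot q4.
                  branch 2.1.2.2.1 (add \lnot q1):
                    ○ open, literals {q1=F, q2=T, q3=F}.
                  branch 2.1.2.2.2 (add \lnot q4):
                    ○ open, literals {q1=F, q2=T, q3=F, q4=F}.
      branch 2.2 (add q4):
        ((q1 \land q4) \leftrightarrow q1): β-rule — branch into (q1 \land q4), q1  //  \lnot (q1 \land q4), \lnot q1.
          branch 2.2.1 (add (q1 \land q4), q1):
            (q1 \land q4): α-rule — add q1, q4.
            ○ open, literals {q1=T, q2=T, q4=T}.
          branch 2.2.2 (add \lnot (q1 \land q4), \lnot q1):
            \lnot (q1 \land q4): β-rule — branch into \lnot q1  //  \lnot q4.
              branch 2.2.2.1 (add \lnot q1):
                ○ open, literals {q1=F, q2=T, q4=T}.
              branch 2.2.2.2 (add \lnot q4):
                × closes — contains both q4 and \lnot q4.
1 branch closed, 20 open.
Each open branch fixes some atoms; the unmentioned ones are free. Counting distinct full assignments: branch {q3=T, q5=F} (q1, q4, q2) contributes 8 new; branch {q3=F, q5=F} (q1, q4, q2) contributes 8 new; branch {q1=F, q3=T} (q5, q4, q2) contributes 4 new; branch {q3=T, q4=T} (q1, q5, q2) contributes 2 new; branch {q3=T, q4=T} (q1, q5, q2) contributes 0 new; branch {q1=F, q3=F} (q5, q4, q2) contributes 4 new; branch {q3=F, q4=T} (q1, q5, q2) contributes 2 new; branch {q3=F, q4=T} (q1, q5, q2) contributes 0 new; branch {q4=T, q5=F} (q1, q3, q2) contributes 0 new; branch {q1=F, q4=T} (q5, q3, q2) contributes 0 new; branch {q4=T} (q1, q5, q3, q2) contributes 0 new; branch {q4=T} (q1, q5, q3, q2) contributes 0 new; branch {q1=T, q2=T, q3=T, q4=T} (q5) contributes 0 new; branch {q1=T, q2=T, q3=F, q4=T} (q5) contributes 0 new; branch {q1=F, q2=T, q3=T} (q5, q4) contributes 0 new; branch {q1=F, q2=T, q3=T, q4=F} (q5) contributes 0 new; branch {q1=F, q2=T, q3=F} (q5, q4) contributes 0 new; branch {q1=F, q2=T, q3=F, q4=F} (q5) contributes 0 new; branch {q1=T, q2=T, q4=T} (q5, q3) contributes 0 new; branch {q1=F, q2=T, q4=T} (q5, q3) contributes 0 new. Total: 28.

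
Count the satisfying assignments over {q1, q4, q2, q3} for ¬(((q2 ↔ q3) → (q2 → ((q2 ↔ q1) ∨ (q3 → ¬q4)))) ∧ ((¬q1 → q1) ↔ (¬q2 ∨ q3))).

Initial set: {¬(((q2 ↔ q3) → (q2 → ((q2 ↔ q1) ∨ (q3 → ¬q4)))) ∧ ((¬q1 → q1) ↔ (¬q2 ∨ q3)))}.
¬(((q2 ↔ q3) → (q2 → ((q2 ↔ q1) ∨ (q3 → ¬q4)))) ∧ ((¬q1 → q1) ↔ (¬q2 ∨ q3))): β-rule — branch into ¬((q2 ↔ q3) → (q2 → ((q2 ↔ q1) ∨ (q3 → ¬q4))))  //  ¬((¬q1 → q1) ↔ (¬q2 ∨ q3)).
  branch 1 (add ¬((q2 ↔ q3) → (q2 → ((q2 ↔ q1) ∨ (q3 → ¬q4))))):
    ¬((q2 ↔ q3) → (q2 → ((q2 ↔ q1) ∨ (q3 → ¬q4)))): α-rule — add (q2 ↔ q3), ¬(q2 → ((q2 ↔ q1) ∨ (q3 → ¬q4))).
    ¬(q2 → ((q2 ↔ q1) ∨ (q3 → ¬q4))): α-rule — add q2, ¬((q2 ↔ q1) ∨ (q3 → ¬q4)).
    ¬((q2 ↔ q1) ∨ (q3 → ¬q4)): α-rule — add ¬(q2 ↔ q1), ¬(q3 → ¬q4).
    ¬(q3 → ¬q4): α-rule — add q3, ¬¬q4.
    (q2 ↔ q3): β-rule — branch into q2, q3  //  ¬q2, ¬q3.
      branch 1.1 (add q2, q3):
        ¬(q2 ↔ q1): β-rule — branch into q2, ¬q1  //  ¬q2, q1.
          branch 1.1.1 (add q2, ¬q1):
            ○ open, literals {q1=F, q2=T, q3=T, q4=T}.
          branch 1.1.2 (add ¬q2, q1):
            × closes — contains both q2 and ¬q2.
      branch 1.2 (add ¬q2, ¬q3):
        × closes — contains both q2 and ¬q2.
  branch 2 (add ¬((¬q1 → q1) ↔ (¬q2 ∨ q3))):
    ¬((¬q1 → q1) ↔ (¬q2 ∨ q3)): β-rule — branch into (¬q1 → q1), ¬(¬q2 ∨ q3)  //  ¬(¬q1 → q1), (¬q2 ∨ q3).
      branch 2.1 (add (¬q1 → q1), ¬(¬q2 ∨ q3)):
        ¬(¬q2 ∨ q3): α-rule — add ¬¬q2, ¬q3.
        (¬q1 → q1): β-rule — branch into ¬¬q1  //  q1.
          branch 2.1.1 (add ¬¬q1):
            ○ open, literals {q1=T, q2=T, q3=F}.
          branch 2.1.2 (add q1):
            ○ open, literals {q1=T, q2=T, q3=F}.
      branch 2.2 (add ¬(¬q1 → q1), (¬q2 ∨ q3)):
        ¬(¬q1 → q1): α-rule — add ¬q1, ¬q1.
        (¬q2 ∨ q3): β-rule — branch into ¬q2  //  q3.
          branch 2.2.1 (add ¬q2):
            ○ open, literals {q1=F, q2=F}.
          branch 2.2.2 (add q3):
            ○ open, literals {q1=F, q3=T}.
2 branches closed, 5 open.
Each open branch fixes some atoms; the unmentioned ones are free. Counting distinct full assignments: branch {q1=F, q2=T, q3=T, q4=T} (none free) contributes 1 new; branch {q1=T, q2=T, q3=F} (q4) contributes 2 new; branch {q1=T, q2=T, q3=F} (q4) contributes 0 new; branch {q1=F, q2=F} (q4, q3) contributes 4 new; branch {q1=F, q3=T} (q4, q2) contributes 1 new. Total: 8.

8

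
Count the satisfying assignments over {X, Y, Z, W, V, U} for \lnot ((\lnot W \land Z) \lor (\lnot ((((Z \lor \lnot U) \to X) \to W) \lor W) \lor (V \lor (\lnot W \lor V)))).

16

Initial set: {T \lnot ((\lnot W \land Z) \lor (\lnot ((((Z \lor \lnot U) \to X) \to W) \lor W) \lor (V \lor (\lnot W \lor V))))}.
T \lnot ((\lnot W \land Z) \lor (\lnot ((((Z \lor \lnot U) \to X) \to W) \lor W) \lor (V \lor (\lnot W \lor V)))): α-rule — add F (\lnot W \land Z), F (\lnot ((((Z \lor \lnot U) \to X) \to W) \lor W) \lor (V \lor (\lnot W \lor V))).
F (\lnot ((((Z \lor \lnot U) \to X) \to W) \lor W) \lor (V \lor (\lnot W \lor V))): α-rule — add F \lnot ((((Z \lor \lnot U) \to X) \to W) \lor W), F (V \lor (\lnot W \lor V)).
F (V \lor (\lnot W \lor V)): α-rule — add F V, F (\lnot W \lor V).
F (\lnot W \lor V): α-rule — add F \lnot W, F V.
F (\lnot W \land Z): β-rule — branch into F \lnot W  //  F Z.
  branch 1 (add F \lnot W):
    F \lnot ((((Z \lor \lnot U) \to X) \to W) \lor W): β-rule — branch into T (((Z \lor \lnot U) \to X) \to W)  //  T W.
      branch 1.1 (add T (((Z \lor \lnot U) \to X) \to W)):
        T (((Z \lor \lnot U) \to X) \to W): β-rule — branch into F ((Z \lor \lnot U) \to X)  //  T W.
          branch 1.1.1 (add F ((Z \lor \lnot U) \to X)):
            F ((Z \lor \lnot U) \to X): α-rule — add T (Z \lor \lnot U), F X.
            T (Z \lor \lnot U): β-rule — branch into T Z  //  T \lnot U.
              branch 1.1.1.1 (add T Z):
                ○ open, literals {V=0, W=1, X=0, Z=1}.
              branch 1.1.1.2 (add T \lnot U):
                ○ open, literals {U=0, V=0, W=1, X=0}.
          branch 1.1.2 (add T W):
            ○ open, literals {V=0, W=1}.
      branch 1.2 (add T W):
        ○ open, literals {V=0, W=1}.
  branch 2 (add F Z):
    F \lnot ((((Z \lor \lnot U) \to X) \to W) \lor W): β-rule — branch into T (((Z \lor \lnot U) \to X) \to W)  //  T W.
      branch 2.1 (add T (((Z \lor \lnot U) \to X) \to W)):
        T (((Z \lor \lnot U) \to X) \to W): β-rule — branch into F ((Z \lor \lnot U) \to X)  //  T W.
          branch 2.1.1 (add F ((Z \lor \lnot U) \to X)):
            F ((Z \lor \lnot U) \to X): α-rule — add T (Z \lor \lnot U), F X.
            T (Z \lor \lnot U): β-rule — branch into T Z  //  T \lnot U.
              branch 2.1.1.1 (add T Z):
                × closes — contains both Z and \lnot Z.
              branch 2.1.1.2 (add T \lnot U):
                ○ open, literals {U=0, V=0, W=1, X=0, Z=0}.
          branch 2.1.2 (add T W):
            ○ open, literals {V=0, W=1, Z=0}.
      branch 2.2 (add T W):
        ○ open, literals {V=0, W=1, Z=0}.
1 branch closed, 7 open.
Each open branch fixes some atoms; the unmentioned ones are free. Counting distinct full assignments: branch {V=0, W=1, X=0, Z=1} (Y, U) contributes 4 new; branch {U=0, V=0, W=1, X=0} (Y, Z) contributes 2 new; branch {V=0, W=1} (X, Y, Z, U) contributes 10 new; branch {V=0, W=1} (X, Y, Z, U) contributes 0 new; branch {U=0, V=0, W=1, X=0, Z=0} (Y) contributes 0 new; branch {V=0, W=1, Z=0} (X, Y, U) contributes 0 new; branch {V=0, W=1, Z=0} (X, Y, U) contributes 0 new. Total: 16.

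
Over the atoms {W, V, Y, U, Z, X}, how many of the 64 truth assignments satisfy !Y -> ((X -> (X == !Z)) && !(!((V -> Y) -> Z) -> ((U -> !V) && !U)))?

Initial set: {(!Y -> ((X -> (X == !Z)) && !(!((V -> Y) -> Z) -> ((U -> !V) && !U))))}.
(!Y -> ((X -> (X == !Z)) && !(!((V -> Y) -> Z) -> ((U -> !V) && !U)))): β-rule — branch into !!Y  //  ((X -> (X == !Z)) && !(!((V -> Y) -> Z) -> ((U -> !V) && !U))).
  branch 1 (add !!Y):
    ○ open, literals {Y=true}.
  branch 2 (add ((X -> (X == !Z)) && !(!((V -> Y) -> Z) -> ((U -> !V) && !U)))):
    ((X -> (X == !Z)) && !(!((V -> Y) -> Z) -> ((U -> !V) && !U))): α-rule — add (X -> (X == !Z)), !(!((V -> Y) -> Z) -> ((U -> !V) && !U)).
    !(!((V -> Y) -> Z) -> ((U -> !V) && !U)): α-rule — add !((V -> Y) -> Z), !((U -> !V) && !U).
    !((V -> Y) -> Z): α-rule — add (V -> Y), !Z.
    (X -> (X == !Z)): β-rule — branch into !X  //  (X == !Z).
      branch 2.1 (add !X):
        !((U -> !V) && !U): β-rule — branch into !(U -> !V)  //  !!U.
          branch 2.1.1 (add !(U -> !V)):
            !(U -> !V): α-rule — add U, !!V.
            (V -> Y): β-rule — branch into !V  //  Y.
              branch 2.1.1.1 (add !V):
                × closes — contains both V and !V.
              branch 2.1.1.2 (add Y):
                ○ open, literals {U=true, V=true, X=false, Y=true, Z=false}.
          branch 2.1.2 (add !!U):
            (V -> Y): β-rule — branch into !V  //  Y.
              branch 2.1.2.1 (add !V):
                ○ open, literals {U=true, V=false, X=false, Z=false}.
              branch 2.1.2.2 (add Y):
                ○ open, literals {U=true, X=false, Y=true, Z=false}.
      branch 2.2 (add (X == !Z)):
        !((U -> !V) && !U): β-rule — branch into !(U -> !V)  //  !!U.
          branch 2.2.1 (add !(U -> !V)):
            !(U -> !V): α-rule — add U, !!V.
            (V -> Y): β-rule — branch into !V  //  Y.
              branch 2.2.1.1 (add !V):
                × closes — contains both V and !V.
              branch 2.2.1.2 (add Y):
                (X == !Z): β-rule — branch into X, !Z  //  !X, !!Z.
                  branch 2.2.1.2.1 (add X, !Z):
                    ○ open, literals {U=true, V=true, X=true, Y=true, Z=false}.
                  branch 2.2.1.2.2 (add !X, !!Z):
                    × closes — contains both Z and !Z.
          branch 2.2.2 (add !!U):
            (V -> Y): β-rule — branch into !V  //  Y.
              branch 2.2.2.1 (add !V):
                (X == !Z): β-rule — branch into X, !Z  //  !X, !!Z.
                  branch 2.2.2.1.1 (add X, !Z):
                    ○ open, literals {U=true, V=false, X=true, Z=false}.
                  branch 2.2.2.1.2 (add !X, !!Z):
                    × closes — contains both Z and !Z.
              branch 2.2.2.2 (add Y):
                (X == !Z): β-rule — branch into X, !Z  //  !X, !!Z.
                  branch 2.2.2.2.1 (add X, !Z):
                    ○ open, literals {U=true, X=true, Y=true, Z=false}.
                  branch 2.2.2.2.2 (add !X, !!Z):
                    × closes — contains both Z and !Z.
5 branches closed, 7 open.
Each open branch fixes some atoms; the unmentioned ones are free. Counting distinct full assignments: branch {Y=true} (W, V, U, Z, X) contributes 32 new; branch {U=true, V=true, X=false, Y=true, Z=false} (W) contributes 0 new; branch {U=true, V=false, X=false, Z=false} (W, Y) contributes 2 new; branch {U=true, X=false, Y=true, Z=false} (W, V) contributes 0 new; branch {U=true, V=true, X=true, Y=true, Z=false} (W) contributes 0 new; branch {U=true, V=false, X=true, Z=false} (W, Y) contributes 2 new; branch {U=true, X=true, Y=true, Z=false} (W, V) contributes 0 new. Total: 36.

36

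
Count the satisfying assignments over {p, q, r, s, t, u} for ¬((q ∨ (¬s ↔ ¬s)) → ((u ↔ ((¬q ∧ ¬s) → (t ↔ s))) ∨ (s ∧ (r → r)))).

Initial set: {T ¬((q ∨ (¬s ↔ ¬s)) → ((u ↔ ((¬q ∧ ¬s) → (t ↔ s))) ∨ (s ∧ (r → r))))}.
T ¬((q ∨ (¬s ↔ ¬s)) → ((u ↔ ((¬q ∧ ¬s) → (t ↔ s))) ∨ (s ∧ (r → r)))): α-rule — add T (q ∨ (¬s ↔ ¬s)), F ((u ↔ ((¬q ∧ ¬s) → (t ↔ s))) ∨ (s ∧ (r → r))).
F ((u ↔ ((¬q ∧ ¬s) → (t ↔ s))) ∨ (s ∧ (r → r))): α-rule — add F (u ↔ ((¬q ∧ ¬s) → (t ↔ s))), F (s ∧ (r → r)).
T (q ∨ (¬s ↔ ¬s)): β-rule — branch into T q  //  T (¬s ↔ ¬s).
  branch 1 (add T q):
    F (u ↔ ((¬q ∧ ¬s) → (t ↔ s))): β-rule — branch into T u, F ((¬q ∧ ¬s) → (t ↔ s))  //  F u, T ((¬q ∧ ¬s) → (t ↔ s)).
      branch 1.1 (add T u, F ((¬q ∧ ¬s) → (t ↔ s))):
        F ((¬q ∧ ¬s) → (t ↔ s)): α-rule — add T (¬q ∧ ¬s), F (t ↔ s).
        T (¬q ∧ ¬s): α-rule — add T ¬q, T ¬s.
        × closes — contains both q and ¬q.
      branch 1.2 (add F u, T ((¬q ∧ ¬s) → (t ↔ s))):
        F (s ∧ (r → r)): β-rule — branch into F s  //  F (r → r).
          branch 1.2.1 (add F s):
            T ((¬q ∧ ¬s) → (t ↔ s)): β-rule — branch into F (¬q ∧ ¬s)  //  T (t ↔ s).
              branch 1.2.1.1 (add F (¬q ∧ ¬s)):
                F (¬q ∧ ¬s): β-rule — branch into F ¬q  //  F ¬s.
                  branch 1.2.1.1.1 (add F ¬q):
                    ○ open, literals {q=true, s=false, u=false}.
                  branch 1.2.1.1.2 (add F ¬s):
                    × closes — contains both s and ¬s.
              branch 1.2.1.2 (add T (t ↔ s)):
                T (t ↔ s): β-rule — branch into T t, T s  //  F t, F s.
                  branch 1.2.1.2.1 (add T t, T s):
                    × closes — contains both s and ¬s.
                  branch 1.2.1.2.2 (add F t, F s):
                    ○ open, literals {q=true, s=false, t=false, u=false}.
          branch 1.2.2 (add F (r → r)):
            F (r → r): α-rule — add T r, F r.
            × closes — contains both r and ¬r.
  branch 2 (add T (¬s ↔ ¬s)):
    F (u ↔ ((¬q ∧ ¬s) → (t ↔ s))): β-rule — branch into T u, F ((¬q ∧ ¬s) → (t ↔ s))  //  F u, T ((¬q ∧ ¬s) → (t ↔ s)).
      branch 2.1 (add T u, F ((¬q ∧ ¬s) → (t ↔ s))):
        F ((¬q ∧ ¬s) → (t ↔ s)): α-rule — add T (¬q ∧ ¬s), F (t ↔ s).
        T (¬q ∧ ¬s): α-rule — add T ¬q, T ¬s.
        F (s ∧ (r → r)): β-rule — branch into F s  //  F (r → r).
          branch 2.1.1 (add F s):
            T (¬s ↔ ¬s): β-rule — branch into T ¬s, T ¬s  //  F ¬s, F ¬s.
              branch 2.1.1.1 (add T ¬s, T ¬s):
                F (t ↔ s): β-rule — branch into T t, F s  //  F t, T s.
                  branch 2.1.1.1.1 (add T t, F s):
                    ○ open, literals {q=false, s=false, t=true, u=true}.
                  branch 2.1.1.1.2 (add F t, T s):
                    × closes — contains both s and ¬s.
              branch 2.1.1.2 (add F ¬s, F ¬s):
                × closes — contains both s and ¬s.
          branch 2.1.2 (add F (r → r)):
            F (r → r): α-rule — add T r, F r.
            × closes — contains both r and ¬r.
      branch 2.2 (add F u, T ((¬q ∧ ¬s) → (t ↔ s))):
        F (s ∧ (r → r)): β-rule — branch into F s  //  F (r → r).
          branch 2.2.1 (add F s):
            T (¬s ↔ ¬s): β-rule — branch into T ¬s, T ¬s  //  F ¬s, F ¬s.
              branch 2.2.1.1 (add T ¬s, T ¬s):
                T ((¬q ∧ ¬s) → (t ↔ s)): β-rule — branch into F (¬q ∧ ¬s)  //  T (t ↔ s).
                  branch 2.2.1.1.1 (add F (¬q ∧ ¬s)):
                    F (¬q ∧ ¬s): β-rule — branch into F ¬q  //  F ¬s.
                      branch 2.2.1.1.1.1 (add F ¬q):
                        ○ open, literals {q=true, s=false, u=false}.
                      branch 2.2.1.1.1.2 (add F ¬s):
                        × closes — contains both s and ¬s.
                  branch 2.2.1.1.2 (add T (t ↔ s)):
                    T (t ↔ s): β-rule — branch into T t, T s  //  F t, F s.
                      branch 2.2.1.1.2.1 (add T t, T s):
                        × closes — contains both s and ¬s.
                      branch 2.2.1.1.2.2 (add F t, F s):
                        ○ open, literals {s=false, t=false, u=false}.
              branch 2.2.1.2 (add F ¬s, F ¬s):
                × closes — contains both s and ¬s.
          branch 2.2.2 (add F (r → r)):
            F (r → r): α-rule — add T r, F r.
            × closes — contains both r and ¬r.
11 branches closed, 5 open.
Each open branch fixes some atoms; the unmentioned ones are free. Counting distinct full assignments: branch {q=true, s=false, u=false} (p, r, t) contributes 8 new; branch {q=true, s=false, t=false, u=false} (p, r) contributes 0 new; branch {q=false, s=false, t=true, u=true} (p, r) contributes 4 new; branch {q=true, s=false, u=false} (p, r, t) contributes 0 new; branch {s=false, t=false, u=false} (p, q, r) contributes 4 new. Total: 16.

16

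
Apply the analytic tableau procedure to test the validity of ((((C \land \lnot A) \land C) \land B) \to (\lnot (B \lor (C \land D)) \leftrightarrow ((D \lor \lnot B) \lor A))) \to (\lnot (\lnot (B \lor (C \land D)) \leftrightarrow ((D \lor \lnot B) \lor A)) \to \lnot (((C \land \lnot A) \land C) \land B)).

Valid

Assume the negation and expand:
Initial set: {\lnot (((((C \land \lnot A) \land C) \land B) \to (\lnot (B \lor (C \land D)) \leftrightarrow ((D \lor \lnot B) \lor A))) \to (\lnot (\lnot (B \lor (C \land D)) \leftrightarrow ((D \lor \lnot B) \lor A)) \to \lnot (((C \land \lnot A) \land C) \land B)))}.
\lnot (((((C \land \lnot A) \land C) \land B) \to (\lnot (B \lor (C \land D)) \leftrightarrow ((D \lor \lnot B) \lor A))) \to (\lnot (\lnot (B \lor (C \land D)) \leftrightarrow ((D \lor \lnot B) \lor A)) \to \lnot (((C \land \lnot A) \land C) \land B))): α-rule — add ((((C \land \lnot A) \land C) \land B) \to (\lnot (B \lor (C \land D)) \leftrightarrow ((D \lor \lnot B) \lor A))), \lnot (\lnot (\lnot (B \lor (C \land D)) \leftrightarrow ((D \lor \lnot B) \lor A)) \to \lnot (((C \land \lnot A) \land C) \land B)).
\lnot (\lnot (\lnot (B \lor (C \land D)) \leftrightarrow ((D \lor \lnot B) \lor A)) \to \lnot (((C \land \lnot A) \land C) \land B)): α-rule — add \lnot (\lnot (B \lor (C \land D)) \leftrightarrow ((D \lor \lnot B) \lor A)), \lnot \lnot (((C \land \lnot A) \land C) \land B).
\lnot \lnot (((C \land \lnot A) \land C) \land B): α-rule — add ((C \land \lnot A) \land C), B.
((C \land \lnot A) \land C): α-rule — add (C \land \lnot A), C.
(C \land \lnot A): α-rule — add C, \lnot A.
((((C \land \lnot A) \land C) \land B) \to (\lnot (B \lor (C \land D)) \leftrightarrow ((D \lor \lnot B) \lor A))): β-rule — branch into \lnot (((C \land \lnot A) \land C) \land B)  //  (\lnot (B \lor (C \land D)) \leftrightarrow ((D \lor \lnot B) \lor A)).
  branch 1 (add \lnot (((C \land \lnot A) \land C) \land B)):
    \lnot (\lnot (B \lor (C \land D)) \leftrightarrow ((D \lor \lnot B) \lor A)): β-rule — branch into \lnot (B \lor (C \land D)), \lnot ((D \lor \lnot B) \lor A)  //  \lnot \lnot (B \lor (C \land D)), ((D \lor \lnot B) \lor A).
      branch 1.1 (add \lnot (B \lor (C \land D)), \lnot ((D \lor \lnot B) \lor A)):
        \lnot (B \lor (C \land D)): α-rule — add \lnot B, \lnot (C \land D).
        × closes — contains both B and \lnot B.
      branch 1.2 (add \lnot \lnot (B \lor (C \land D)), ((D \lor \lnot B) \lor A)):
        \lnot (((C \land \lnot A) \land C) \land B): β-rule — branch into \lnot ((C \land \lnot A) \land C)  //  \lnot B.
          branch 1.2.1 (add \lnot ((C \land \lnot A) \land C)):
            \lnot \lnot (B \lor (C \land D)): β-rule — branch into B  //  (C \land D).
              branch 1.2.1.1 (add B):
                ((D \lor \lnot B) \lor A): β-rule — branch into (D \lor \lnot B)  //  A.
                  branch 1.2.1.1.1 (add (D \lor \lnot B)):
                    \lnot ((C \land \lnot A) \land C): β-rule — branch into \lnot (C \land \lnot A)  //  \lnot C.
                      branch 1.2.1.1.1.1 (add \lnot (C \land \lnot A)):
                        (D \lor \lnot B): β-rule — branch into D  //  \lnot B.
                          branch 1.2.1.1.1.1.1 (add D):
                            \lnot (C \land \lnot A): β-rule — branch into \lnot C  //  \lnot \lnot A.
                              branch 1.2.1.1.1.1.1.1 (add \lnot C):
                                × closes — contains both C and \lnot C.
                              branch 1.2.1.1.1.1.1.2 (add \lnot \lnot A):
                                × closes — contains both A and \lnot A.
                          branch 1.2.1.1.1.1.2 (add \lnot B):
                            × closes — contains both B and \lnot B.
                      branch 1.2.1.1.1.2 (add \lnot C):
                        × closes — contains both C and \lnot C.
                  branch 1.2.1.1.2 (add A):
                    × closes — contains both A and \lnot A.
              branch 1.2.1.2 (add (C \land D)):
                (C \land D): α-rule — add C, D.
                ((D \lor \lnot B) \lor A): β-rule — branch into (D \lor \lnot B)  //  A.
                  branch 1.2.1.2.1 (add (D \lor \lnot B)):
                    \lnot ((C \land \lnot A) \land C): β-rule — branch into \lnot (C \land \lnot A)  //  \lnot C.
                      branch 1.2.1.2.1.1 (add \lnot (C \land \lnot A)):
                        (D \lor \lnot B): β-rule — branch into D  //  \lnot B.
                          branch 1.2.1.2.1.1.1 (add D):
                            \lnot (C \land \lnot A): β-rule — branch into \lnot C  //  \lnot \lnot A.
                              branch 1.2.1.2.1.1.1.1 (add \lnot C):
                                × closes — contains both C and \lnot C.
                              branch 1.2.1.2.1.1.1.2 (add \lnot \lnot A):
                                × closes — contains both A and \lnot A.
                          branch 1.2.1.2.1.1.2 (add \lnot B):
                            × closes — contains both B and \lnot B.
                      branch 1.2.1.2.1.2 (add \lnot C):
                        × closes — contains both C and \lnot C.
                  branch 1.2.1.2.2 (add A):
                    × closes — contains both A and \lnot A.
          branch 1.2.2 (add \lnot B):
            × closes — contains both B and \lnot B.
  branch 2 (add (\lnot (B \lor (C \land D)) \leftrightarrow ((D \lor \lnot B) \lor A))):
    \lnot (\lnot (B \lor (C \land D)) \leftrightarrow ((D \lor \lnot B) \lor A)): β-rule — branch into \lnot (B \lor (C \land D)), \lnot ((D \lor \lnot B) \lor A)  //  \lnot \lnot (B \lor (C \land D)), ((D \lor \lnot B) \lor A).
      branch 2.1 (add \lnot (B \lor (C \land D)), \lnot ((D \lor \lnot B) \lor A)):
        \lnot (B \lor (C \land D)): α-rule — add \lnot B, \lnot (C \land D).
        × closes — contains both B and \lnot B.
      branch 2.2 (add \lnot \lnot (B \lor (C \land D)), ((D \lor \lnot B) \lor A)):
        (\lnot (B \lor (C \land D)) \leftrightarrow ((D \lor \lnot B) \lor A)): β-rule — branch into \lnot (B \lor (C \land D)), ((D \lor \lnot B) \lor A)  //  \lnot \lnot (B \lor (C \land D)), \lnot ((D \lor \lnot B) \lor A).
          branch 2.2.1 (add \lnot (B \lor (C \land D)), ((D \lor \lnot B) \lor A)):
            \lnot (B \lor (C \land D)): α-rule — add \lnot B, \lnot (C \land D).
            × closes — contains both B and \lnot B.
          branch 2.2.2 (add \lnot \lnot (B \lor (C \land D)), \lnot ((D \lor \lnot B) \lor A)):
            \lnot ((D \lor \lnot B) \lor A): α-rule — add \lnot (D \lor \lnot B), \lnot A.
            \lnot (D \lor \lnot B): α-rule — add \lnot D, \lnot \lnot B.
            \lnot \lnot (B \lor (C \land D)): β-rule — branch into B  //  (C \land D).
              branch 2.2.2.1 (add B):
                ((D \lor \lnot B) \lor A): β-rule — branch into (D \lor \lnot B)  //  A.
                  branch 2.2.2.1.1 (add (D \lor \lnot B)):
                    \lnot \lnot (B \lor (C \land D)): β-rule — branch into B  //  (C \land D).
                      branch 2.2.2.1.1.1 (add B):
                        (D \lor \lnot B): β-rule — branch into D  //  \lnot B.
                          branch 2.2.2.1.1.1.1 (add D):
                            × closes — contains both D and \lnot D.
                          branch 2.2.2.1.1.1.2 (add \lnot B):
                            × closes — contains both B and \lnot B.
                      branch 2.2.2.1.1.2 (add (C \land D)):
                        (C \land D): α-rule — add C, D.
                        × closes — contains both D and \lnot D.
                  branch 2.2.2.1.2 (add A):
                    × closes — contains both A and \lnot A.
              branch 2.2.2.2 (add (C \land D)):
                (C \land D): α-rule — add C, D.
                × closes — contains both D and \lnot D.
All 19 branches close.
Every branch closed, so the negation is unsatisfiable and the formula is valid.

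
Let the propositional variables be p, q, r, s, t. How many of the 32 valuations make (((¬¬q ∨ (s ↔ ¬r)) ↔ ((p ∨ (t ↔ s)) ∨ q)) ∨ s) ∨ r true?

Initial set: {((((¬¬q ∨ (s ↔ ¬r)) ↔ ((p ∨ (t ↔ s)) ∨ q)) ∨ s) ∨ r)}.
((((¬¬q ∨ (s ↔ ¬r)) ↔ ((p ∨ (t ↔ s)) ∨ q)) ∨ s) ∨ r): β-rule — branch into (((¬¬q ∨ (s ↔ ¬r)) ↔ ((p ∨ (t ↔ s)) ∨ q)) ∨ s)  //  r.
  branch 1 (add (((¬¬q ∨ (s ↔ ¬r)) ↔ ((p ∨ (t ↔ s)) ∨ q)) ∨ s)):
    (((¬¬q ∨ (s ↔ ¬r)) ↔ ((p ∨ (t ↔ s)) ∨ q)) ∨ s): β-rule — branch into ((¬¬q ∨ (s ↔ ¬r)) ↔ ((p ∨ (t ↔ s)) ∨ q))  //  s.
      branch 1.1 (add ((¬¬q ∨ (s ↔ ¬r)) ↔ ((p ∨ (t ↔ s)) ∨ q))):
        ((¬¬q ∨ (s ↔ ¬r)) ↔ ((p ∨ (t ↔ s)) ∨ q)): β-rule — branch into (¬¬q ∨ (s ↔ ¬r)), ((p ∨ (t ↔ s)) ∨ q)  //  ¬(¬¬q ∨ (s ↔ ¬r)), ¬((p ∨ (t ↔ s)) ∨ q).
          branch 1.1.1 (add (¬¬q ∨ (s ↔ ¬r)), ((p ∨ (t ↔ s)) ∨ q)):
            (¬¬q ∨ (s ↔ ¬r)): β-rule — branch into ¬¬q  //  (s ↔ ¬r).
              branch 1.1.1.1 (add ¬¬q):
                ¬¬q: drop double negation, giving q.
                ((p ∨ (t ↔ s)) ∨ q): β-rule — branch into (p ∨ (t ↔ s))  //  q.
                  branch 1.1.1.1.1 (add (p ∨ (t ↔ s))):
                    (p ∨ (t ↔ s)): β-rule — branch into p  //  (t ↔ s).
                      branch 1.1.1.1.1.1 (add p):
                        ○ open, literals {p=true, q=true}.
                      branch 1.1.1.1.1.2 (add (t ↔ s)):
                        (t ↔ s): β-rule — branch into t, s  //  ¬t, ¬s.
                          branch 1.1.1.1.1.2.1 (add t, s):
                            ○ open, literals {q=true, s=true, t=true}.
                          branch 1.1.1.1.1.2.2 (add ¬t, ¬s):
                            ○ open, literals {q=true, s=false, t=false}.
                  branch 1.1.1.1.2 (add q):
                    ○ open, literals {q=true}.
              branch 1.1.1.2 (add (s ↔ ¬r)):
                ((p ∨ (t ↔ s)) ∨ q): β-rule — branch into (p ∨ (t ↔ s))  //  q.
                  branch 1.1.1.2.1 (add (p ∨ (t ↔ s))):
                    (s ↔ ¬r): β-rule — branch into s, ¬r  //  ¬s, ¬¬r.
                      branch 1.1.1.2.1.1 (add s, ¬r):
                        (p ∨ (t ↔ s)): β-rule — branch into p  //  (t ↔ s).
                          branch 1.1.1.2.1.1.1 (add p):
                            ○ open, literals {p=true, r=false, s=true}.
                          branch 1.1.1.2.1.1.2 (add (t ↔ s)):
                            (t ↔ s): β-rule — branch into t, s  //  ¬t, ¬s.
                              branch 1.1.1.2.1.1.2.1 (add t, s):
                                ○ open, literals {r=false, s=true, t=true}.
                              branch 1.1.1.2.1.1.2.2 (add ¬t, ¬s):
                                × closes — contains both s and ¬s.
                      branch 1.1.1.2.1.2 (add ¬s, ¬¬r):
                        (p ∨ (t ↔ s)): β-rule — branch into p  //  (t ↔ s).
                          branch 1.1.1.2.1.2.1 (add p):
                            ○ open, literals {p=true, r=true, s=false}.
                          branch 1.1.1.2.1.2.2 (add (t ↔ s)):
                            (t ↔ s): β-rule — branch into t, s  //  ¬t, ¬s.
                              branch 1.1.1.2.1.2.2.1 (add t, s):
                                × closes — contains both s and ¬s.
                              branch 1.1.1.2.1.2.2.2 (add ¬t, ¬s):
                                ○ open, literals {r=true, s=false, t=false}.
                  branch 1.1.1.2.2 (add q):
                    (s ↔ ¬r): β-rule — branch into s, ¬r  //  ¬s, ¬¬r.
                      branch 1.1.1.2.2.1 (add s, ¬r):
                        ○ open, literals {q=true, r=false, s=true}.
                      branch 1.1.1.2.2.2 (add ¬s, ¬¬r):
                        ○ open, literals {q=true, r=true, s=false}.
          branch 1.1.2 (add ¬(¬¬q ∨ (s ↔ ¬r)), ¬((p ∨ (t ↔ s)) ∨ q)):
            ¬(¬¬q ∨ (s ↔ ¬r)): α-rule — add ¬¬¬q, ¬(s ↔ ¬r).
            ¬((p ∨ (t ↔ s)) ∨ q): α-rule — add ¬(p ∨ (t ↔ s)), ¬q.
            ¬¬¬q: drop double negation, giving ¬q.
            ¬(p ∨ (t ↔ s)): α-rule — add ¬p, ¬(t ↔ s).
            ¬(s ↔ ¬r): β-rule — branch into s, ¬¬r  //  ¬s, ¬r.
              branch 1.1.2.1 (add s, ¬¬r):
                ¬(t ↔ s): β-rule — branch into t, ¬s  //  ¬t, s.
                  branch 1.1.2.1.1 (add t, ¬s):
                    × closes — contains both s and ¬s.
                  branch 1.1.2.1.2 (add ¬t, s):
                    ○ open, literals {p=false, q=false, r=true, s=true, t=false}.
              branch 1.1.2.2 (add ¬s, ¬r):
                ¬(t ↔ s): β-rule — branch into t, ¬s  //  ¬t, s.
                  branch 1.1.2.2.1 (add t, ¬s):
                    ○ open, literals {p=false, q=false, r=false, s=false, t=true}.
                  branch 1.1.2.2.2 (add ¬t, s):
                    × closes — contains both s and ¬s.
      branch 1.2 (add s):
        ○ open, literals {s=true}.
  branch 2 (add r):
    ○ open, literals {r=true}.
4 branches closed, 14 open.
Each open branch fixes some atoms; the unmentioned ones are free. Counting distinct full assignments: branch {p=true, q=true} (r, s, t) contributes 8 new; branch {q=true, s=true, t=true} (p, r) contributes 2 new; branch {q=true, s=false, t=false} (p, r) contributes 2 new; branch {q=true} (p, r, s, t) contributes 4 new; branch {p=true, r=false, s=true} (q, t) contributes 2 new; branch {r=false, s=true, t=true} (p, q) contributes 1 new; branch {p=true, r=true, s=false} (q, t) contributes 2 new; branch {r=true, s=false, t=false} (p, q) contributes 1 new; branch {q=true, r=false, s=true} (p, t) contributes 0 new; branch {q=true, r=true, s=false} (p, t) contributes 0 new; branch {p=false, q=false, r=true, s=true, t=false} (none free) contributes 1 new; branch {p=false, q=false, r=false, s=false, t=true} (none free) contributes 1 new; branch {s=true} (p, q, r, t) contributes 4 new; branch {r=true} (p, q, s, t) contributes 1 new. Total: 29.

29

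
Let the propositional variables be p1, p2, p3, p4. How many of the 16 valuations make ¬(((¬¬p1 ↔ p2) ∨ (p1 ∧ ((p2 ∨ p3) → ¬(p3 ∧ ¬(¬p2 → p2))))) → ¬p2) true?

Initial set: {¬(((¬¬p1 ↔ p2) ∨ (p1 ∧ ((p2 ∨ p3) → ¬(p3 ∧ ¬(¬p2 → p2))))) → ¬p2)}.
¬(((¬¬p1 ↔ p2) ∨ (p1 ∧ ((p2 ∨ p3) → ¬(p3 ∧ ¬(¬p2 → p2))))) → ¬p2): α-rule — add ((¬¬p1 ↔ p2) ∨ (p1 ∧ ((p2 ∨ p3) → ¬(p3 ∧ ¬(¬p2 → p2))))), ¬¬p2.
((¬¬p1 ↔ p2) ∨ (p1 ∧ ((p2 ∨ p3) → ¬(p3 ∧ ¬(¬p2 → p2))))): β-rule — branch into (¬¬p1 ↔ p2)  //  (p1 ∧ ((p2 ∨ p3) → ¬(p3 ∧ ¬(¬p2 → p2)))).
  branch 1 (add (¬¬p1 ↔ p2)):
    (¬¬p1 ↔ p2): β-rule — branch into ¬¬p1, p2  //  ¬¬¬p1, ¬p2.
      branch 1.1 (add ¬¬p1, p2):
        ¬¬p1: drop double negation, giving p1.
        ○ open, literals {p1=1, p2=1}.
      branch 1.2 (add ¬¬¬p1, ¬p2):
        × closes — contains both p2 and ¬p2.
  branch 2 (add (p1 ∧ ((p2 ∨ p3) → ¬(p3 ∧ ¬(¬p2 → p2))))):
    (p1 ∧ ((p2 ∨ p3) → ¬(p3 ∧ ¬(¬p2 → p2)))): α-rule — add p1, ((p2 ∨ p3) → ¬(p3 ∧ ¬(¬p2 → p2))).
    ((p2 ∨ p3) → ¬(p3 ∧ ¬(¬p2 → p2))): β-rule — branch into ¬(p2 ∨ p3)  //  ¬(p3 ∧ ¬(¬p2 → p2)).
      branch 2.1 (add ¬(p2 ∨ p3)):
        ¬(p2 ∨ p3): α-rule — add ¬p2, ¬p3.
        × closes — contains both p2 and ¬p2.
      branch 2.2 (add ¬(p3 ∧ ¬(¬p2 → p2))):
        ¬(p3 ∧ ¬(¬p2 → p2)): β-rule — branch into ¬p3  //  ¬¬(¬p2 → p2).
          branch 2.2.1 (add ¬p3):
            ○ open, literals {p1=1, p2=1, p3=0}.
          branch 2.2.2 (add ¬¬(¬p2 → p2)):
            ¬¬(¬p2 → p2): β-rule — branch into ¬¬p2  //  p2.
              branch 2.2.2.1 (add ¬¬p2):
                ○ open, literals {p1=1, p2=1}.
              branch 2.2.2.2 (add p2):
                ○ open, literals {p1=1, p2=1}.
2 branches closed, 4 open.
Each open branch fixes some atoms; the unmentioned ones are free. Counting distinct full assignments: branch {p1=1, p2=1} (p3, p4) contributes 4 new; branch {p1=1, p2=1, p3=0} (p4) contributes 0 new; branch {p1=1, p2=1} (p3, p4) contributes 0 new; branch {p1=1, p2=1} (p3, p4) contributes 0 new. Total: 4.

4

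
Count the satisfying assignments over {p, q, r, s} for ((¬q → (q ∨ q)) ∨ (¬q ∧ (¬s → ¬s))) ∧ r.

8

Initial set: {(((¬q → (q ∨ q)) ∨ (¬q ∧ (¬s → ¬s))) ∧ r)}.
(((¬q → (q ∨ q)) ∨ (¬q ∧ (¬s → ¬s))) ∧ r): α-rule — add ((¬q → (q ∨ q)) ∨ (¬q ∧ (¬s → ¬s))), r.
((¬q → (q ∨ q)) ∨ (¬q ∧ (¬s → ¬s))): β-rule — branch into (¬q → (q ∨ q))  //  (¬q ∧ (¬s → ¬s)).
  branch 1 (add (¬q → (q ∨ q))):
    (¬q → (q ∨ q)): β-rule — branch into ¬¬q  //  (q ∨ q).
      branch 1.1 (add ¬¬q):
        ○ open, literals {q=1, r=1}.
      branch 1.2 (add (q ∨ q)):
        (q ∨ q): β-rule — branch into q  //  q.
          branch 1.2.1 (add q):
            ○ open, literals {q=1, r=1}.
          branch 1.2.2 (add q):
            ○ open, literals {q=1, r=1}.
  branch 2 (add (¬q ∧ (¬s → ¬s))):
    (¬q ∧ (¬s → ¬s)): α-rule — add ¬q, (¬s → ¬s).
    (¬s → ¬s): β-rule — branch into ¬¬s  //  ¬s.
      branch 2.1 (add ¬¬s):
        ○ open, literals {q=0, r=1, s=1}.
      branch 2.2 (add ¬s):
        ○ open, literals {q=0, r=1, s=0}.
0 branches closed, 5 open.
Each open branch fixes some atoms; the unmentioned ones are free. Counting distinct full assignments: branch {q=1, r=1} (p, s) contributes 4 new; branch {q=1, r=1} (p, s) contributes 0 new; branch {q=1, r=1} (p, s) contributes 0 new; branch {q=0, r=1, s=1} (p) contributes 2 new; branch {q=0, r=1, s=0} (p) contributes 2 new. Total: 8.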